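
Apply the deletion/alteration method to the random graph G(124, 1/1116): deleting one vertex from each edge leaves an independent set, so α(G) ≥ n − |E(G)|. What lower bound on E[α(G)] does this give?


E[|E(G)|] = C(124, 2)·p = 7626 · (1/1116) = 41/6.
E[α(G)] ≥ n − E[|E(G)|] = 124 − 41/6 = 703/6.
Numerically: ≈ 117.1667.
(This is only a lower bound; the true E[α(G)] may be larger.)

E[α(G)] ≥ 703/6 ≈ 117.1667.


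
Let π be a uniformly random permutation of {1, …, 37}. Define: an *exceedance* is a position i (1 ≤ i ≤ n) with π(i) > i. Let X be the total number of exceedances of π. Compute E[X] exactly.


Write X = Σ_{i=1}^{37} X_i, where X_i = 1_{π(i) > i}.
For each fixed i, π(i) is uniform over {1, …, 37} (marginal of a uniform permutation), so P[π(i) > i] = (n − i)/n. Summing: Σ_{i=1}^{37} (n − i)/n = (0 + 1 + … + 36)/37 = 37(37 − 1)/(2·37) = (37 − 1)/2.
Hence E[X] = Σ_{i=1}^{37} (37 − i)/37 = 18 ≈ 18.000.

E[X] = 18 = 18.000.


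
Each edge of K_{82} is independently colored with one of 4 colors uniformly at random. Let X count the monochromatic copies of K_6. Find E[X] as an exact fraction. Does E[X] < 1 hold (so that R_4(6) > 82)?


E[X] = C(82, 6) · 4^{1 − 15} = 350161812 · 4^{−14} = 350161812/268435456.
As a reduced fraction: E[X] = 87540453/67108864 ≈ 1.304454.
Is E[X] < 1? NO.
Since E[X] ≥ 1, the first-moment bound is inconclusive at n = 82; it does NOT by itself certify R_4(6) > 82.

E[X] = 87540453/67108864 ≈ 1.304454; E[X] ≥ 1; first-moment method inconclusive here.


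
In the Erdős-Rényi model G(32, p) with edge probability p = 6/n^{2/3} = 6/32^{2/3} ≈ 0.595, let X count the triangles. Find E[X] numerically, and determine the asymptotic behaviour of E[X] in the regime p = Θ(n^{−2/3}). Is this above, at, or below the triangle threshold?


Number of potential triangles: C(32, 3) = 4960.
Each occurs with probability p³ ≈ (0.595)³ ≈ 2.10938e-01.
By linearity: E[X] = C(32, 3)·p³ ≈ 4960 · 2.10938e-01 ≈ 1046.250.
Since α = 2/3 < 1, p = c/n^{2/3} ≫ 1/n is above the triangle threshold p ~ 1/n. Asymptotically E[X] ~ (c³/6)·n^{3(1−α)} = (6³/6)·n^{1} → ∞; triangles are abundant w.h.p.

E[X] ≈ 1046.250; in regime p = Θ(1/n^{2/3}) E[X] diverges (above the triangle threshold p ~ 1/n).


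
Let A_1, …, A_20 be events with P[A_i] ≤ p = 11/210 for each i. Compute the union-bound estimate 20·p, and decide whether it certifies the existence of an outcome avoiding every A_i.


Union bound: P[∪_{i=1}^{20} A_i] ≤ Σ_i P[A_i] ≤ 20·p = 20·(11/210) = 22/21.
Numerically: 22/21 ≈ 1.0476190.
Is 22/21 < 1? NO.
Since the bound 22/21 is ≥ 1, the union bound is uninformative here; it does NOT by itself certify existence.

20·p = 22/21 ≈ 1.0476190; existence NOT certified by the union bound.


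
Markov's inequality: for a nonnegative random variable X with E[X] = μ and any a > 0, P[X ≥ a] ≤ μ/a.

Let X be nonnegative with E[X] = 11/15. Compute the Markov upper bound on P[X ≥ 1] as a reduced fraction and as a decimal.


μ = E[X] = 11/15, a = 1.
Markov: P[X ≥ 1] ≤ μ/a = (11/15)/1 = 11/15.
Numerically: ≈ 0.733.
(Since a = 1 > μ = 0.733, the bound 11/15 is < 1 and informative.)

P[X ≥ 1] ≤ 11/15 ≈ 0.733.


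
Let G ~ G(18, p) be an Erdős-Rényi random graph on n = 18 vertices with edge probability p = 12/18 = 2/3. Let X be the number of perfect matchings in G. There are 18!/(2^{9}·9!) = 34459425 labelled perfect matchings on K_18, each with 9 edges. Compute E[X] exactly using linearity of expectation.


K_18 has 18!/(2^{9}·9!) = 34459425 labelled perfect matchings.
For each such perfect matching H, let X_H = 1 if all 9 edges of H are present in G. Then P[X_H = 1] = p^{9} = (2/3)^{9} = 512/19683.
Summing the indicators: E[X] = Σ_H E[X_H] = 34459425 · p^{9} = 34459425 · 512/19683 = 217817600/243.
Numerically: E[X] ≈ 8.964e+05.

E[X] = 34459425 · (2/3)^{9} = 217817600/243 ≈ 8.964e+05.


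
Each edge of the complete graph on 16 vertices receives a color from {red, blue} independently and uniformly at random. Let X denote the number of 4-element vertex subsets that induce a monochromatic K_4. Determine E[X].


Let X = Σ_S X_S over the C(16, 4) = 1820 subsets S of size 4, where X_S = 1 if the K_4 on S is monochromatic.
For a fixed S, the K_4 on S has C(4, 2) = 6 edges. P[all 6 edges red] = (1/2)^6, and likewise for blue, so P[monochromatic] = 2·(1/2)^6 = 2^{1 − 6} = 1/32.
Summing: E[X] = C(16, 4) · 2^{1 − 6} = 1820 · 1/32 = 455/8.
Numerically: E[X] ≈ 56.8750.

E[X] = C(16,4)·2^(1−C(4,2)) = 455/8 ≈ 56.8750.


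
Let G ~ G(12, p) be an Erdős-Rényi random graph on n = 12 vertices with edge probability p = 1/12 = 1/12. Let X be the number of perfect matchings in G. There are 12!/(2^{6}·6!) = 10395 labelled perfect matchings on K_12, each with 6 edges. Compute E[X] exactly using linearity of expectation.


K_12 has 12!/(2^{6}·6!) = 10395 labelled perfect matchings.
For each such perfect matching H, let X_H = 1 if all 6 edges of H are present in G. Then P[X_H = 1] = p^{6} = (1/12)^{6} = 1/2985984.
By linearity of expectation: E[X] = Σ_H E[X_H] = 10395 · p^{6} = 10395 · 1/2985984 = 385/110592.
Numerically: E[X] ≈ 0.0034813.

E[X] = 10395 · (1/12)^{6} = 385/110592 ≈ 0.0034813.


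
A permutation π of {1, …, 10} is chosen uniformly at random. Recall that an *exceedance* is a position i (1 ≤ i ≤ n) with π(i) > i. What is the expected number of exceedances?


Write X = Σ_{i=1}^{10} X_i, where X_i = 1_{π(i) > i}.
For each fixed i, π(i) is uniform over {1, …, 10} (marginal of a uniform permutation), so P[π(i) > i] = (n − i)/n. Summing: Σ_{i=1}^{10} (n − i)/n = (0 + 1 + … + 9)/10 = 10(10 − 1)/(2·10) = (10 − 1)/2.
Hence E[X] = Σ_{i=1}^{10} (10 − i)/10 = 9/2 ≈ 4.500.

E[X] = 9/2 = 4.500.


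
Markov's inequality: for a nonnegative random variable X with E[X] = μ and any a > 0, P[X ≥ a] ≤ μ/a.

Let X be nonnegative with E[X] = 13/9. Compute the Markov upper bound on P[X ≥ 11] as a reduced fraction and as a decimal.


μ = E[X] = 13/9, a = 11.
Markov: P[X ≥ 11] ≤ μ/a = (13/9)/11 = 13/99.
Numerically: ≈ 0.13131.
(Since a = 11 > μ = 1.44444, the bound 13/99 is < 1 and informative.)

P[X ≥ 11] ≤ 13/99 ≈ 0.13131.


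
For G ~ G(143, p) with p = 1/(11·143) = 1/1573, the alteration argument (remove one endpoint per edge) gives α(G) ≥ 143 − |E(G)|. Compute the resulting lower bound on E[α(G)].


E[|E(G)|] = C(143, 2)·p = 10153 · (1/1573) = 71/11.
E[α(G)] ≥ n − E[|E(G)|] = 143 − 71/11 = 1502/11.
Numerically: ≈ 136.5455.
(This is only a lower bound; the true E[α(G)] may be larger.)

E[α(G)] ≥ 1502/11 ≈ 136.5455.


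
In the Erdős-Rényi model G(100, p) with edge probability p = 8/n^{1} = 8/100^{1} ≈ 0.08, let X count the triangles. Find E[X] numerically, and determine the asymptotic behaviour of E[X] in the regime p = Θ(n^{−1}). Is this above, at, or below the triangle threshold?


Number of potential triangles: C(100, 3) = 161700.
Each occurs with probability p³ ≈ (0.08)³ ≈ 5.12000000e-04.
By linearity: E[X] = C(100, 3)·p³ ≈ 161700 · 5.12000000e-04 ≈ 82.790400.
Here α = 1, so p = 8/n is exactly at the triangle threshold p ~ 1/n. Asymptotically E[X] → c³/6 = 8³/6 = 256/3 ≈ 85.333333, a bounded constant. In this regime the triangle count is asymptotically Poisson(c³/6).

E[X] ≈ 82.790400; in regime p = Θ(1/n^{1}) E[X] stays bounded (at the triangle threshold p ~ 1/n).


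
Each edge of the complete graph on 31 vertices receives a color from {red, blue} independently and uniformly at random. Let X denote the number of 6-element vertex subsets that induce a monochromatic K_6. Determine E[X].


Let X = Σ_S X_S over the C(31, 6) = 736281 subsets S of size 6, where X_S = 1 if the K_6 on S is monochromatic.
For a fixed S, the K_6 on S has C(6, 2) = 15 edges. P[all 15 edges red] = (1/2)^15, and likewise for blue, so P[monochromatic] = 2·(1/2)^15 = 2^{1 − 15} = 1/16384.
By linearity of expectation: E[X] = C(31, 6) · 2^{1 − 15} = 736281 · 1/16384 = 736281/16384.
Numerically: E[X] ≈ 44.9390.

E[X] = C(31,6)·2^(1−C(6,2)) = 736281/16384 ≈ 44.9390.


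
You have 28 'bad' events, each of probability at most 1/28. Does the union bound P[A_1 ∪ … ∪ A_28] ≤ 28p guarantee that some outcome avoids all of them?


Union bound: P[∪_{i=1}^{28} A_i] ≤ Σ_i P[A_i] ≤ 28·p = 28·(1/28) = 1.
Numerically: 1 ≈ 1.000.
Is 1 < 1? NO.
Since the bound 1 is ≥ 1, the union bound is uninformative here; it does NOT by itself certify existence.

28·p = 1 ≈ 1.000; existence NOT certified by the union bound.


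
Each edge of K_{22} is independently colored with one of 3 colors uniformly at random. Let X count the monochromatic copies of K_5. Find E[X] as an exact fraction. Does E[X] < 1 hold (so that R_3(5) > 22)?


E[X] = C(22, 5) · 3^{1 − 10} = 26334 · 3^{−9} = 26334/19683.
As a reduced fraction: E[X] = 2926/2187 ≈ 1.3379.
Is E[X] < 1? NO.
Since E[X] ≥ 1, the first-moment bound is inconclusive at n = 22; it does NOT by itself certify R_3(5) > 22.

E[X] = 2926/2187 ≈ 1.3379; E[X] ≥ 1; first-moment method inconclusive here.


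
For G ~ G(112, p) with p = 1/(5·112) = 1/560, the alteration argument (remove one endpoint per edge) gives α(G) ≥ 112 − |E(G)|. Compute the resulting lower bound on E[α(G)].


E[|E(G)|] = C(112, 2)·p = 6216 · (1/560) = 111/10.
E[α(G)] ≥ n − E[|E(G)|] = 112 − 111/10 = 1009/10.
Numerically: ≈ 100.90000.
(This is only a lower bound; the true E[α(G)] may be larger.)

E[α(G)] ≥ 1009/10 ≈ 100.90000.


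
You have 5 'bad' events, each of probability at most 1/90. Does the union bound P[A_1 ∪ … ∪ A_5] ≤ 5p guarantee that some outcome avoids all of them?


Union bound: P[∪_{i=1}^{5} A_i] ≤ Σ_i P[A_i] ≤ 5·p = 5·(1/90) = 1/18.
Numerically: 1/18 ≈ 0.055556.
Is 1/18 < 1? YES.
Since P[∪ A_i] ≤ 1/18 < 1, the complement has P[∩ A_i^c] ≥ 1 − 1/18 = 17/18 > 0, so some outcome avoids every A_i.

5·p = 1/18 ≈ 0.055556; existence CERTIFIED by the union bound.


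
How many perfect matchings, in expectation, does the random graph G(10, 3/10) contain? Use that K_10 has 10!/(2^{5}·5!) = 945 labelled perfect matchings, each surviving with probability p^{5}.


K_10 has 10!/(2^{5}·5!) = 945 labelled perfect matchings.
For each such perfect matching H, let X_H = 1 if all 5 edges of H are present in G. Then P[X_H = 1] = p^{5} = (3/10)^{5} = 243/100000.
By linearity: E[X] = Σ_H E[X_H] = 945 · p^{5} = 945 · 243/100000 = 45927/20000.
Numerically: E[X] ≈ 2.3.

E[X] = 945 · (3/10)^{5} = 45927/20000 ≈ 2.3.


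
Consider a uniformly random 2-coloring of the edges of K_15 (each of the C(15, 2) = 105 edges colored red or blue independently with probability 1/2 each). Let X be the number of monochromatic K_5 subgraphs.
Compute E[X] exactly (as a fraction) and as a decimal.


Let X = Σ_S X_S over the C(15, 5) = 3003 subsets S of size 5, where X_S = 1 if the K_5 on S is monochromatic.
For a fixed S, the K_5 on S has C(5, 2) = 10 edges. P[all 10 edges red] = (1/2)^10, and likewise for blue, so P[monochromatic] = 2·(1/2)^10 = 2^{1 − 10} = 1/512.
By linearity of expectation: E[X] = C(15, 5) · 2^{1 − 10} = 3003 · 1/512 = 3003/512.
Numerically: E[X] ≈ 5.8652.

E[X] = C(15,5)·2^(1−C(5,2)) = 3003/512 ≈ 5.8652.


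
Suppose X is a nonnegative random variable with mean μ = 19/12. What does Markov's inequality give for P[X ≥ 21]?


μ = E[X] = 19/12, a = 21.
Markov: P[X ≥ 21] ≤ μ/a = (19/12)/21 = 19/252.
Numerically: ≈ 0.07540.
(Since a = 21 > μ = 1.58333, the bound 19/252 is < 1 and informative.)

P[X ≥ 21] ≤ 19/252 ≈ 0.07540.


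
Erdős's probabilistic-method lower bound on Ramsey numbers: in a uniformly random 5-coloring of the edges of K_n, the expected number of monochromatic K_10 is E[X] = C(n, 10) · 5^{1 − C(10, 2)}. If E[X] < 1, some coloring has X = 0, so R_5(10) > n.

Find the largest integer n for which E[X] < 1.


We need C(n, 10) · 5^{1 − 45} < 1, i.e. C(n, 10) < 5^{45 − 1} = 5684341886080801486968994140625.
Check values of n near the boundary:
  n = 5386: C(5386, 10) = 5613966214234562222231428510561; 5613966214234562222231428510561 < 5684341886080801486968994140625? YES
  n = 5387: C(5387, 10) = 5624406917627224603154306376491; 5624406917627224603154306376491 < 5684341886080801486968994140625? YES
  n = 5388: C(5388, 10) = 5634865093375880654852250419586; 5634865093375880654852250419586 < 5684341886080801486968994140625? YES
  n = 5389: C(5389, 10) = 5645340767466558997768874792926; 5645340767466558997768874792926 < 5684341886080801486968994140625? YES
  n = 5390: C(5390, 10) = 5655833965919099070255434039753; 5655833965919099070255434039753 < 5684341886080801486968994140625? YES
  n = 5391: C(5391, 10) = 5666344714787188828795213697883; 5666344714787188828795213697883 < 5684341886080801486968994140625? YES
  n = 5392: C(5392, 10) = 5676873040158402483252283957448; 5676873040158402483252283957448 < 5684341886080801486968994140625? YES
  n = 5393: C(5393, 10) = 5687418968154238267170642278008; 5687418968154238267170642278008 < 5684341886080801486968994140625? NO
  n = 5394: C(5394, 10) = 5697982524930156243149785372878; 5697982524930156243149785372878 < 5684341886080801486968994140625? NO
The largest n with C(n, 10) < 5684341886080801486968994140625 is n = 5392 (where E[X] = 5676873040158402483252283957448/5684341886080801486968994140625 ≈ 0.999). Hence R_5(10) > 5392, i.e. R_5(10) ≥ 5393.

Largest n = 5392; hence R_5(10) > 5392.


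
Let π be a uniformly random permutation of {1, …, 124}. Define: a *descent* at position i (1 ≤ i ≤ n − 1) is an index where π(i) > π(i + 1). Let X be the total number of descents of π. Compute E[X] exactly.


Write X = Σ X_I over i = 1, …, 123, with X_I the indicator of one descent.
There are 123 indicators.
For each fixed i, the pair (π(i), π(i+1)) is a uniformly random ordered pair of distinct values from {1, …, 124}; by symmetry P[π(i) > π(i+1)] = 1/2.
By linearity: E[X] = 123 · (1/2) = (124 − 1) · (1/2) = 123/2 ≈ 61.500.

E[X] = 123/2 = 61.500.


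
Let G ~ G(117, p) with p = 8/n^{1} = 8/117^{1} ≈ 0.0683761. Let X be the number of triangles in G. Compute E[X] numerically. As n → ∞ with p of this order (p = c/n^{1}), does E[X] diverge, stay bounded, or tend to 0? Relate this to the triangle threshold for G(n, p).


Number of potential triangles: C(117, 3) = 260130.
Each occurs with probability p³ ≈ (0.0683761)³ ≈ 3.19677725e-04.
By linearity: E[X] = C(117, 3)·p³ ≈ 260130 · 3.19677725e-04 ≈ 83.157767.
Here α = 1, so p = 8/n is exactly at the triangle threshold p ~ 1/n. Asymptotically E[X] → c³/6 = 8³/6 = 256/3 ≈ 85.333333, a bounded constant. In this regime the triangle count is asymptotically Poisson(c³/6).

E[X] ≈ 83.157767; in regime p = Θ(1/n^{1}) E[X] stays bounded (at the triangle threshold p ~ 1/n).


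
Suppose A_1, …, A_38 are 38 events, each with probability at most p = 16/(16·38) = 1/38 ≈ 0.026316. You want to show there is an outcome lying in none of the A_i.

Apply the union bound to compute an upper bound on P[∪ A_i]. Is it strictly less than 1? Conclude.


Union bound: P[∪_{i=1}^{38} A_i] ≤ Σ_i P[A_i] ≤ 38·p = 38·(1/38) = 1.
Numerically: 1 ≈ 1.000000.
Is 1 < 1? NO.
Since the bound 1 is ≥ 1, the union bound is uninformative here; it does NOT by itself certify existence.

38·p = 1 ≈ 1.000000; existence NOT certified by the union bound.


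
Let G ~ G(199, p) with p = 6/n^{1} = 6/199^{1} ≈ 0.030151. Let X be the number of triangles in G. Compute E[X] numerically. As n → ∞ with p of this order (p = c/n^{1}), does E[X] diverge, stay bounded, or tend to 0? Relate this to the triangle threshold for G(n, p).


Number of potential triangles: C(199, 3) = 1293699.
Each occurs with probability p³ ≈ (0.030151)³ ≈ 2.7409084e-05.
By linearity: E[X] = C(199, 3)·p³ ≈ 1293699 · 2.7409084e-05 ≈ 35.45910.
Here α = 1, so p = 6/n is exactly at the triangle threshold p ~ 1/n. Asymptotically E[X] → c³/6 = 6³/6 = 36 ≈ 36.00000, a bounded constant. In this regime the triangle count is asymptotically Poisson(c³/6).

E[X] ≈ 35.45910; in regime p = Θ(1/n^{1}) E[X] stays bounded (at the triangle threshold p ~ 1/n).


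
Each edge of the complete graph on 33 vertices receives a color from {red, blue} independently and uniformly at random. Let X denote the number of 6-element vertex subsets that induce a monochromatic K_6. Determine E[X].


Let X = Σ_S X_S over the C(33, 6) = 1107568 subsets S of size 6, where X_S = 1 if the K_6 on S is monochromatic.
For a fixed S, the K_6 on S has C(6, 2) = 15 edges. P[all 15 edges red] = (1/2)^15, and likewise for blue, so P[monochromatic] = 2·(1/2)^15 = 2^{1 − 15} = 1/16384.
By linearity: E[X] = C(33, 6) · 2^{1 − 15} = 1107568 · 1/16384 = 69223/1024.
Numerically: E[X] ≈ 67.6006.

E[X] = C(33,6)·2^(1−C(6,2)) = 69223/1024 ≈ 67.6006.


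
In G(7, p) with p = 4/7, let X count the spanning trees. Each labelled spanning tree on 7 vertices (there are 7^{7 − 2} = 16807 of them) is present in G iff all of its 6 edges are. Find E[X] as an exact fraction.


K_7 has 7^{7 − 2} = 16807 labelled spanning trees.
For each such spanning tree H, let X_H = 1 if all 6 edges of H are present in G. Then P[X_H = 1] = p^{6} = (4/7)^{6} = 4096/117649.
Summing the indicators: E[X] = Σ_H E[X_H] = 16807 · p^{6} = 16807 · 4096/117649 = 4096/7.
Numerically: E[X] ≈ 585.14.

E[X] = 16807 · (4/7)^{6} = 4096/7 ≈ 585.14.


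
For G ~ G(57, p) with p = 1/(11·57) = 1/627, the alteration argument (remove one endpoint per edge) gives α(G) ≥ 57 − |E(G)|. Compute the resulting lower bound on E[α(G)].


E[|E(G)|] = C(57, 2)·p = 1596 · (1/627) = 28/11.
E[α(G)] ≥ n − E[|E(G)|] = 57 − 28/11 = 599/11.
Numerically: ≈ 54.455.
(This is only a lower bound; the true E[α(G)] may be larger.)

E[α(G)] ≥ 599/11 ≈ 54.455.


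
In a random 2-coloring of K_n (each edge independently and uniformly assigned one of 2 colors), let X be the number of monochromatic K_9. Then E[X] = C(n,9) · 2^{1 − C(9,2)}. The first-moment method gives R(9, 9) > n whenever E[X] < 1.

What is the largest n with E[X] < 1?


We need C(n, 9) · 2^{1 − 36} < 1, i.e. C(n, 9) < 2^{36 − 1} = 34359738368.
Check values of n near the boundary:
  n = 64: C(64, 9) = 27540584512; 27540584512 < 34359738368? YES
  n = 65: C(65, 9) = 31966749880; 31966749880 < 34359738368? YES
  n = 66: C(66, 9) = 37014131440; 37014131440 < 34359738368? NO
  n = 67: C(67, 9) = 42757703560; 42757703560 < 34359738368? NO
  n = 68: C(68, 9) = 49280065120; 49280065120 < 34359738368? NO
The largest n with C(n, 9) < 34359738368 is n = 65 (where E[X] = 3995843735/4294967296 ≈ 0.930). Hence R(9, 9) > 65, i.e. R(9, 9) ≥ 66.

Largest n = 65; hence R(9, 9) > 65.


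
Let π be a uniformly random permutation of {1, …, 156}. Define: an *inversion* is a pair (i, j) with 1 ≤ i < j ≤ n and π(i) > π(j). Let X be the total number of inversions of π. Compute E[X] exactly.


Write X = Σ X_I over the C(156, 2) = 12090 pairs i < j, with X_I the indicator of one inversion.
There are 12090 indicators.
For each fixed pair i < j, the values π(i) and π(j) are two distinct elements of {1, …, 156} in uniformly random order; by symmetry P[π(i) > π(j)] = 1/2.
By linearity: E[X] = 12090 · (1/2) = C(156, 2) · (1/2) = 12090/2 = 6045 ≈ 6045.000000.

E[X] = 6045 = 6045.000000.


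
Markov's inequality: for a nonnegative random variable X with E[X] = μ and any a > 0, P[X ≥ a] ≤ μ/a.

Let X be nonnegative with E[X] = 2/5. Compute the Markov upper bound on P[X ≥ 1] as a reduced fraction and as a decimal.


μ = E[X] = 2/5, a = 1.
Markov: P[X ≥ 1] ≤ μ/a = (2/5)/1 = 2/5.
Numerically: ≈ 0.4000.
(Since a = 1 > μ = 0.4000, the bound 2/5 is < 1 and informative.)

P[X ≥ 1] ≤ 2/5 ≈ 0.4000.


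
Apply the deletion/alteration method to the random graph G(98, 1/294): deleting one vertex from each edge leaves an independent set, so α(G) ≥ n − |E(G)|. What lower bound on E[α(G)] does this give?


E[|E(G)|] = C(98, 2)·p = 4753 · (1/294) = 97/6.
E[α(G)] ≥ n − E[|E(G)|] = 98 − 97/6 = 491/6.
Numerically: ≈ 81.83333.
(This is only a lower bound; the true E[α(G)] may be larger.)

E[α(G)] ≥ 491/6 ≈ 81.83333.


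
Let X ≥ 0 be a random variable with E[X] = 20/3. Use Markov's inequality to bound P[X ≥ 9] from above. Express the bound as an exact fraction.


μ = E[X] = 20/3, a = 9.
Markov: P[X ≥ 9] ≤ μ/a = (20/3)/9 = 20/27.
Numerically: ≈ 0.741.
(Since a = 9 > μ = 6.667, the bound 20/27 is < 1 and informative.)

P[X ≥ 9] ≤ 20/27 ≈ 0.741.


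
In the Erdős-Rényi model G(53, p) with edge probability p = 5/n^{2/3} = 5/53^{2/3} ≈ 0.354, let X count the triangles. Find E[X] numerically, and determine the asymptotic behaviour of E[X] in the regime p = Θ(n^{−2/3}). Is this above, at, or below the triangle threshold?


Number of potential triangles: C(53, 3) = 23426.
Each occurs with probability p³ ≈ (0.354)³ ≈ 4.44998e-02.
By linearity: E[X] = C(53, 3)·p³ ≈ 23426 · 4.44998e-02 ≈ 1042.453.
Since α = 2/3 < 1, p = c/n^{2/3} ≫ 1/n is above the triangle threshold p ~ 1/n. Asymptotically E[X] ~ (c³/6)·n^{3(1−α)} = (5³/6)·n^{1} → ∞; triangles are abundant w.h.p.

E[X] ≈ 1042.453; in regime p = Θ(1/n^{2/3}) E[X] diverges (above the triangle threshold p ~ 1/n).


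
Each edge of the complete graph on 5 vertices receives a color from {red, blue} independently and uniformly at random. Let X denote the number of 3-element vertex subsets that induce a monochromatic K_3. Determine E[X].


Let X = Σ_S X_S over the C(5, 3) = 10 subsets S of size 3, where X_S = 1 if the K_3 on S is monochromatic.
For a fixed S, the K_3 on S has C(3, 2) = 3 edges. P[all 3 edges red] = (1/2)^3, and likewise for blue, so P[monochromatic] = 2·(1/2)^3 = 2^{1 − 3} = 1/4.
By linearity: E[X] = C(5, 3) · 2^{1 − 3} = 10 · 1/4 = 5/2.
Numerically: E[X] ≈ 2.500000.

E[X] = C(5,3)·2^(1−C(3,2)) = 5/2 ≈ 2.500000.


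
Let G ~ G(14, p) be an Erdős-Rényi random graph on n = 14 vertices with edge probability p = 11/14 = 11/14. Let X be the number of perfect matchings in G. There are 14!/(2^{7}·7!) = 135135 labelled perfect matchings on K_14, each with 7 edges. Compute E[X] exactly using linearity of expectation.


K_14 has 14!/(2^{7}·7!) = 135135 labelled perfect matchings.
For each such perfect matching H, let X_H = 1 if all 7 edges of H are present in G. Then P[X_H = 1] = p^{7} = (11/14)^{7} = 19487171/105413504.
By linearity: E[X] = Σ_H E[X_H] = 135135 · p^{7} = 135135 · 19487171/105413504 = 376199836155/15059072.
Numerically: E[X] ≈ 24981.6.

E[X] = 135135 · (11/14)^{7} = 376199836155/15059072 ≈ 24981.6.


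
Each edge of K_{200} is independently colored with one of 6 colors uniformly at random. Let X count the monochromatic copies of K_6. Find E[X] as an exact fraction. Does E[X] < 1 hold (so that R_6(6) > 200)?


E[X] = C(200, 6) · 6^{1 − 15} = 82408626300 · 6^{−14} = 82408626300/78364164096.
As a reduced fraction: E[X] = 6867385525/6530347008 ≈ 1.0516.
Is E[X] < 1? NO.
Since E[X] ≥ 1, the first-moment bound is inconclusive at n = 200; it does NOT by itself certify R_6(6) > 200.

E[X] = 6867385525/6530347008 ≈ 1.0516; E[X] ≥ 1; first-moment method inconclusive here.


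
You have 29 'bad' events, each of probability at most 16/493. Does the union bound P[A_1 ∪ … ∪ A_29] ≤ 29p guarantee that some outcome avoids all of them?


Union bound: P[∪_{i=1}^{29} A_i] ≤ Σ_i P[A_i] ≤ 29·p = 29·(16/493) = 16/17.
Numerically: 16/17 ≈ 0.9412.
Is 16/17 < 1? YES.
Since P[∪ A_i] ≤ 16/17 < 1, the complement has P[∩ A_i^c] ≥ 1 − 16/17 = 1/17 > 0, so some outcome avoids every A_i.

29·p = 16/17 ≈ 0.9412; existence CERTIFIED by the union bound.


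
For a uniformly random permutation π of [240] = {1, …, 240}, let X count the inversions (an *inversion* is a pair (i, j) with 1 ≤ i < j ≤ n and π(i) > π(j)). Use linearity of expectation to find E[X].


Write X = Σ X_I over the C(240, 2) = 28680 pairs i < j, with X_I the indicator of one inversion.
There are 28680 indicators.
For each fixed pair i < j, the values π(i) and π(j) are two distinct elements of {1, …, 240} in uniformly random order; by symmetry P[π(i) > π(j)] = 1/2.
By linearity: E[X] = 28680 · (1/2) = C(240, 2) · (1/2) = 28680/2 = 14340 ≈ 14340.0000.

E[X] = 14340 = 14340.0000.


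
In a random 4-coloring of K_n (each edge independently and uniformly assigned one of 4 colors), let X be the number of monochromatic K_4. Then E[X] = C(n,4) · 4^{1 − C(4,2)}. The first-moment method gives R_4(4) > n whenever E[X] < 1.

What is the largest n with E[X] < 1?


We need C(n, 4) · 4^{1 − 6} < 1, i.e. C(n, 4) < 4^{6 − 1} = 1024.
Check values of n near the boundary:
  n = 8: C(8, 4) = 70; 70 < 1024? YES
  n = 9: C(9, 4) = 126; 126 < 1024? YES
  n = 10: C(10, 4) = 210; 210 < 1024? YES
  n = 11: C(11, 4) = 330; 330 < 1024? YES
  n = 12: C(12, 4) = 495; 495 < 1024? YES
  n = 13: C(13, 4) = 715; 715 < 1024? YES
  n = 14: C(14, 4) = 1001; 1001 < 1024? YES
  n = 15: C(15, 4) = 1365; 1365 < 1024? NO
  n = 16: C(16, 4) = 1820; 1820 < 1024? NO
The largest n with C(n, 4) < 1024 is n = 14 (where E[X] = 1001/1024 ≈ 0.977539). Hence R_4(4) > 14, i.e. R_4(4) ≥ 15.

Largest n = 14; hence R_4(4) > 14.


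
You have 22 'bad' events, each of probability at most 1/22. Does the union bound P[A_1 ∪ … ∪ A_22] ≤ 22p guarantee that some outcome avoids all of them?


Union bound: P[∪_{i=1}^{22} A_i] ≤ Σ_i P[A_i] ≤ 22·p = 22·(1/22) = 1.
Numerically: 1 ≈ 1.0000000.
Is 1 < 1? NO.
Since the bound 1 is ≥ 1, the union bound is uninformative here; it does NOT by itself certify existence.

22·p = 1 ≈ 1.0000000; existence NOT certified by the union bound.


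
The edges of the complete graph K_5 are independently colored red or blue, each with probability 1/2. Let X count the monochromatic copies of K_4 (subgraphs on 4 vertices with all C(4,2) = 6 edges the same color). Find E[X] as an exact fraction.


Let X = Σ_S X_S over the C(5, 4) = 5 subsets S of size 4, where X_S = 1 if the K_4 on S is monochromatic.
For a fixed S, the K_4 on S has C(4, 2) = 6 edges. P[all 6 edges red] = (1/2)^6, and likewise for blue, so P[monochromatic] = 2·(1/2)^6 = 2^{1 − 6} = 1/32.
By linearity of expectation: E[X] = C(5, 4) · 2^{1 − 6} = 5 · 1/32 = 5/32.
Numerically: E[X] ≈ 0.15625.

E[X] = C(5,4)·2^(1−C(4,2)) = 5/32 ≈ 0.15625.


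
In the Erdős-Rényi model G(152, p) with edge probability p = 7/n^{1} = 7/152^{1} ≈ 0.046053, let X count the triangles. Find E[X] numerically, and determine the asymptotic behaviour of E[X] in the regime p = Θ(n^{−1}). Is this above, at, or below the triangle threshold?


Number of potential triangles: C(152, 3) = 573800.
Each occurs with probability p³ ≈ (0.046053)³ ≈ 9.7670488e-05.
By linearity: E[X] = C(152, 3)·p³ ≈ 573800 · 9.7670488e-05 ≈ 56.04333.
Here α = 1, so p = 7/n is exactly at the triangle threshold p ~ 1/n. Asymptotically E[X] → c³/6 = 7³/6 = 343/6 ≈ 57.16667, a bounded constant. In this regime the triangle count is asymptotically Poisson(c³/6).

E[X] ≈ 56.04333; in regime p = Θ(1/n^{1}) E[X] stays bounded (at the triangle threshold p ~ 1/n).


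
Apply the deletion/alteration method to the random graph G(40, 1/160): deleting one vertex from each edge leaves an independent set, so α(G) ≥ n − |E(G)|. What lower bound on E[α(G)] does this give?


E[|E(G)|] = C(40, 2)·p = 780 · (1/160) = 39/8.
E[α(G)] ≥ n − E[|E(G)|] = 40 − 39/8 = 281/8.
Numerically: ≈ 35.12500.
(This is only a lower bound; the true E[α(G)] may be larger.)

E[α(G)] ≥ 281/8 ≈ 35.12500.


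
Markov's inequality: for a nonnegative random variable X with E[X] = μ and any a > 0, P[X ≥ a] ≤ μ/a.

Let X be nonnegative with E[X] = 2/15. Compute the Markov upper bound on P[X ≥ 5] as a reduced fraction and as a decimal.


μ = E[X] = 2/15, a = 5.
Markov: P[X ≥ 5] ≤ μ/a = (2/15)/5 = 2/75.
Numerically: ≈ 0.0267.
(Since a = 5 > μ = 0.1333, the bound 2/75 is < 1 and informative.)

P[X ≥ 5] ≤ 2/75 ≈ 0.0267.


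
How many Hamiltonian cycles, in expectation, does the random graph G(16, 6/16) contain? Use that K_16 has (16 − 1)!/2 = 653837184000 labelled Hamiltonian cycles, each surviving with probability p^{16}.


K_16 has (16 − 1)!/2 = 653837184000 labelled Hamiltonian cycles.
For each such Hamiltonian cycle H, let X_H = 1 if all 16 edges of H are present in G. Then P[X_H = 1] = p^{16} = (3/8)^{16} = 43046721/281474976710656.
By linearity: E[X] = Σ_H E[X_H] = 653837184000 · p^{16} = 653837184000 · 43046721/281474976710656 = 27485885585032875/274877906944.
Numerically: E[X] ≈ 99993.

E[X] = 653837184000 · (3/8)^{16} = 27485885585032875/274877906944 ≈ 99993.


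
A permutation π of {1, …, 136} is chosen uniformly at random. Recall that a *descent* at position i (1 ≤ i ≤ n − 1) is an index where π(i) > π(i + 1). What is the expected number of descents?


Write X = Σ X_I over i = 1, …, 135, with X_I the indicator of one descent.
There are 135 indicators.
For each fixed i, the pair (π(i), π(i+1)) is a uniformly random ordered pair of distinct values from {1, …, 136}; by symmetry P[π(i) > π(i+1)] = 1/2.
By linearity: E[X] = 135 · (1/2) = (136 − 1) · (1/2) = 135/2 ≈ 67.500.

E[X] = 135/2 = 67.500.


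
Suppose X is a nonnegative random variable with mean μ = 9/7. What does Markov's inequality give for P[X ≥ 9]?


μ = E[X] = 9/7, a = 9.
Markov: P[X ≥ 9] ≤ μ/a = (9/7)/9 = 1/7.
Numerically: ≈ 0.142857.
(Since a = 9 > μ = 1.285714, the bound 1/7 is < 1 and informative.)

P[X ≥ 9] ≤ 1/7 ≈ 0.142857.


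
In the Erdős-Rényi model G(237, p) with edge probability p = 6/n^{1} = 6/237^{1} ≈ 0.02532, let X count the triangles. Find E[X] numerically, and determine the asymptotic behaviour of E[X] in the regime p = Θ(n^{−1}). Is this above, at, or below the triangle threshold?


Number of potential triangles: C(237, 3) = 2190670.
Each occurs with probability p³ ≈ (0.02532)³ ≈ 1.622590e-05.
By linearity: E[X] = C(237, 3)·p³ ≈ 2190670 · 1.622590e-05 ≈ 35.5456.
Here α = 1, so p = 6/n is exactly at the triangle threshold p ~ 1/n. Asymptotically E[X] → c³/6 = 6³/6 = 36 ≈ 36.0000, a bounded constant. In this regime the triangle count is asymptotically Poisson(c³/6).

E[X] ≈ 35.5456; in regime p = Θ(1/n^{1}) E[X] stays bounded (at the triangle threshold p ~ 1/n).


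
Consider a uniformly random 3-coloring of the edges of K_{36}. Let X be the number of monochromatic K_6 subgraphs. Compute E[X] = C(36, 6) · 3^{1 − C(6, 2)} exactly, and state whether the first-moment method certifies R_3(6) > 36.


E[X] = C(36, 6) · 3^{1 − 15} = 1947792 · 3^{−14} = 1947792/4782969.
As a reduced fraction: E[X] = 649264/1594323 ≈ 0.407235.
Is E[X] < 1? YES.
Since E[X] < 1, there exists a 3-coloring of K_{36} with no monochromatic K_6; hence R_3(6) > 36.

E[X] = 649264/1594323 ≈ 0.407235; E[X] < 1, so R_3(6) > 36.


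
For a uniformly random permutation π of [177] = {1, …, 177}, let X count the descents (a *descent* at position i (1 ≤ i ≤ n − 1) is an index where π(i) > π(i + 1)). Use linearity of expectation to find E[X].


Write X = Σ X_I over i = 1, …, 176, with X_I the indicator of one descent.
There are 176 indicators.
For each fixed i, the pair (π(i), π(i+1)) is a uniformly random ordered pair of distinct values from {1, …, 177}; by symmetry P[π(i) > π(i+1)] = 1/2.
By linearity: E[X] = 176 · (1/2) = (177 − 1) · (1/2) = 88 ≈ 88.00000.

E[X] = 88 = 88.00000.


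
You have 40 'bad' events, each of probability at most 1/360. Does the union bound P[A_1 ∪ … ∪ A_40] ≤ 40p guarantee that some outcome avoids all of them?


Union bound: P[∪_{i=1}^{40} A_i] ≤ Σ_i P[A_i] ≤ 40·p = 40·(1/360) = 1/9.
Numerically: 1/9 ≈ 0.1111111.
Is 1/9 < 1? YES.
Since P[∪ A_i] ≤ 1/9 < 1, the complement has P[∩ A_i^c] ≥ 1 − 1/9 = 8/9 > 0, so some outcome avoids every A_i.

40·p = 1/9 ≈ 0.1111111; existence CERTIFIED by the union bound.


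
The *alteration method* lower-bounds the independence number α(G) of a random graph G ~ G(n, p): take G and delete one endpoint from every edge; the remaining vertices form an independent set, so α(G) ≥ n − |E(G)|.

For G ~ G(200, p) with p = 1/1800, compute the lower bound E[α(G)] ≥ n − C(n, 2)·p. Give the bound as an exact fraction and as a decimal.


E[|E(G)|] = C(200, 2)·p = 19900 · (1/1800) = 199/18.
E[α(G)] ≥ n − E[|E(G)|] = 200 − 199/18 = 3401/18.
Numerically: ≈ 188.944444.
(This is only a lower bound; the true E[α(G)] may be larger.)

E[α(G)] ≥ 3401/18 ≈ 188.944444.


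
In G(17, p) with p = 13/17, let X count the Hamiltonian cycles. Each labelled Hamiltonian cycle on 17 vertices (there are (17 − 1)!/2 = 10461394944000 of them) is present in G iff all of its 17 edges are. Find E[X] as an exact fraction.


K_17 has (17 − 1)!/2 = 10461394944000 labelled Hamiltonian cycles.
For each such Hamiltonian cycle H, let X_H = 1 if all 17 edges of H are present in G. Then P[X_H = 1] = p^{17} = (13/17)^{17} = 8650415919381337933/827240261886336764177.
By linearity: E[X] = Σ_H E[X_H] = 10461394944000 · p^{17} = 10461394944000 · 8650415919381337933/827240261886336764177 = 90495417362513040260241610752000/827240261886336764177.
Numerically: E[X] ≈ 1.0939e+11.

E[X] = 10461394944000 · (13/17)^{17} = 90495417362513040260241610752000/827240261886336764177 ≈ 1.0939e+11.


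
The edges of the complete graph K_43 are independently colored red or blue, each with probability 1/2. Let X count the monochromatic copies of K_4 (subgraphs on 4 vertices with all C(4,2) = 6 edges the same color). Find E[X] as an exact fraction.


Let X = Σ_S X_S over the C(43, 4) = 123410 subsets S of size 4, where X_S = 1 if the K_4 on S is monochromatic.
For a fixed S, the K_4 on S has C(4, 2) = 6 edges. P[all 6 edges red] = (1/2)^6, and likewise for blue, so P[monochromatic] = 2·(1/2)^6 = 2^{1 − 6} = 1/32.
By linearity: E[X] = C(43, 4) · 2^{1 − 6} = 123410 · 1/32 = 61705/16.
Numerically: E[X] ≈ 3856.562.

E[X] = C(43,4)·2^(1−C(4,2)) = 61705/16 ≈ 3856.562.


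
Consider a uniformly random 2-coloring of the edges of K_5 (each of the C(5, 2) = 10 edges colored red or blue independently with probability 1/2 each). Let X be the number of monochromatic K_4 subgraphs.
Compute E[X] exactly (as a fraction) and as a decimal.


Let X = Σ_S X_S over the C(5, 4) = 5 subsets S of size 4, where X_S = 1 if the K_4 on S is monochromatic.
For a fixed S, the K_4 on S has C(4, 2) = 6 edges. P[all 6 edges red] = (1/2)^6, and likewise for blue, so P[monochromatic] = 2·(1/2)^6 = 2^{1 − 6} = 1/32.
Summing: E[X] = C(5, 4) · 2^{1 − 6} = 5 · 1/32 = 5/32.
Numerically: E[X] ≈ 0.156250.

E[X] = C(5,4)·2^(1−C(4,2)) = 5/32 ≈ 0.156250.


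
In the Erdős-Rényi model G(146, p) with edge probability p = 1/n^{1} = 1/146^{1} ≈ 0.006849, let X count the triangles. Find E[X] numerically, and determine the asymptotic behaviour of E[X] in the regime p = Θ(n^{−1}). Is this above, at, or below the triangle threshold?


Number of potential triangles: C(146, 3) = 508080.
Each occurs with probability p³ ≈ (0.006849)³ ≈ 3.213227e-07.
By linearity: E[X] = C(146, 3)·p³ ≈ 508080 · 3.213227e-07 ≈ 0.1633.
Here α = 1, so p = 1/n is exactly at the triangle threshold p ~ 1/n. Asymptotically E[X] → c³/6 = 1³/6 = 1/6 ≈ 0.1667, a bounded constant. In this regime the triangle count is asymptotically Poisson(c³/6).

E[X] ≈ 0.1633; in regime p = Θ(1/n^{1}) E[X] stays bounded (at the triangle threshold p ~ 1/n).


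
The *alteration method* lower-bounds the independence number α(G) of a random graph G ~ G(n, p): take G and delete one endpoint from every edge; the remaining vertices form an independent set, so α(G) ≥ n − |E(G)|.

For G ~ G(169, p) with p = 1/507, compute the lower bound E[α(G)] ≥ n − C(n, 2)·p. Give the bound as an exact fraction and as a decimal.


E[|E(G)|] = C(169, 2)·p = 14196 · (1/507) = 28.
E[α(G)] ≥ n − E[|E(G)|] = 169 − 28 = 141.
Numerically: ≈ 141.00000.
(This is only a lower bound; the true E[α(G)] may be larger.)

E[α(G)] ≥ 141 ≈ 141.00000.


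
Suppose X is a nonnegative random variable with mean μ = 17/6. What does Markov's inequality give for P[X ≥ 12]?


μ = E[X] = 17/6, a = 12.
Markov: P[X ≥ 12] ≤ μ/a = (17/6)/12 = 17/72.
Numerically: ≈ 0.23611.
(Since a = 12 > μ = 2.83333, the bound 17/72 is < 1 and informative.)

P[X ≥ 12] ≤ 17/72 ≈ 0.23611.


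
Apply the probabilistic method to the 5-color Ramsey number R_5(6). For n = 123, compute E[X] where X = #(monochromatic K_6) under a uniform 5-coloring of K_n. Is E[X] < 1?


E[X] = C(123, 6) · 5^{1 − 15} = 4249404082 · 5^{−14} = 4249404082/6103515625.
As a reduced fraction: E[X] = 4249404082/6103515625 ≈ 0.696222.
Is E[X] < 1? YES.
Since E[X] < 1, there exists a 5-coloring of K_{123} with no monochromatic K_6; hence R_5(6) > 123.

E[X] = 4249404082/6103515625 ≈ 0.696222; E[X] < 1, so R_5(6) > 123.


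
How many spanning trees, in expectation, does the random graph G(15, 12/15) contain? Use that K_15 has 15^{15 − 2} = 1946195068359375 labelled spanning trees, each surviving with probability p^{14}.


K_15 has 15^{15 − 2} = 1946195068359375 labelled spanning trees.
For each such spanning tree H, let X_H = 1 if all 14 edges of H are present in G. Then P[X_H = 1] = p^{14} = (4/5)^{14} = 268435456/6103515625.
Summing the indicators: E[X] = Σ_H E[X_H] = 1946195068359375 · p^{14} = 1946195068359375 · 268435456/6103515625 = 427972821516288/5.
Numerically: E[X] ≈ 8.5595e+13.

E[X] = 1946195068359375 · (4/5)^{14} = 427972821516288/5 ≈ 8.5595e+13.


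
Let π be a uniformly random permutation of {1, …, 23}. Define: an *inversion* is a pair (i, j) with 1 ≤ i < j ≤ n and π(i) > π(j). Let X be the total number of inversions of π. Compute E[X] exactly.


Write X = Σ X_I over the C(23, 2) = 253 pairs i < j, with X_I the indicator of one inversion.
There are 253 indicators.
For each fixed pair i < j, the values π(i) and π(j) are two distinct elements of {1, …, 23} in uniformly random order; by symmetry P[π(i) > π(j)] = 1/2.
By linearity: E[X] = 253 · (1/2) = C(23, 2) · (1/2) = 253/2 = 253/2 ≈ 126.500000.

E[X] = 253/2 = 126.500000.


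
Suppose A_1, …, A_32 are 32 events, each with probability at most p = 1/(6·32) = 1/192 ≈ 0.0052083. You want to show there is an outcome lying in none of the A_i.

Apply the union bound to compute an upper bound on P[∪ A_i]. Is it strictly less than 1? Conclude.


Union bound: P[∪_{i=1}^{32} A_i] ≤ Σ_i P[A_i] ≤ 32·p = 32·(1/192) = 1/6.
Numerically: 1/6 ≈ 0.1666667.
Is 1/6 < 1? YES.
Since P[∪ A_i] ≤ 1/6 < 1, the complement has P[∩ A_i^c] ≥ 1 − 1/6 = 5/6 > 0, so some outcome avoids every A_i.

32·p = 1/6 ≈ 0.1666667; existence CERTIFIED by the union bound.


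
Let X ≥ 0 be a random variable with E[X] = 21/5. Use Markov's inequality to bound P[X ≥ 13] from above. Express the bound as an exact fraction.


μ = E[X] = 21/5, a = 13.
Markov: P[X ≥ 13] ≤ μ/a = (21/5)/13 = 21/65.
Numerically: ≈ 0.3231.
(Since a = 13 > μ = 4.2000, the bound 21/65 is < 1 and informative.)

P[X ≥ 13] ≤ 21/65 ≈ 0.3231.


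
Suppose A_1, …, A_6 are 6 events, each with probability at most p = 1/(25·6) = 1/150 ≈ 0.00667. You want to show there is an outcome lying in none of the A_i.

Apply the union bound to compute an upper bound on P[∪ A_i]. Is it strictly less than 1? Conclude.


Union bound: P[∪_{i=1}^{6} A_i] ≤ Σ_i P[A_i] ≤ 6·p = 6·(1/150) = 1/25.
Numerically: 1/25 ≈ 0.04000.
Is 1/25 < 1? YES.
Since P[∪ A_i] ≤ 1/25 < 1, the complement has P[∩ A_i^c] ≥ 1 − 1/25 = 24/25 > 0, so some outcome avoids every A_i.

6·p = 1/25 ≈ 0.04000; existence CERTIFIED by the union bound.
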